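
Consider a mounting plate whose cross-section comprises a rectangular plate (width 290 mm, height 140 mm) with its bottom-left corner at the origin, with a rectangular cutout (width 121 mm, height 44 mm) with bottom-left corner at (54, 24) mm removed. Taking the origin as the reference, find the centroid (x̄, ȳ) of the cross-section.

Part | A | x̄ᵢ | ȳᵢ | A·x̄ᵢ | A·ȳᵢ
plate | 40600.00 | 145.00 | 70.00 | 5887000.00 | 2842000.00
hole | -5324.00 | 114.50 | 46.00 | -609598.00 | -244904.00
Σ | 35276.00 |  |  | 5277402.00 | 2597096.00
x̄ = 5277402.00 / 35276.00 = 149.60 mm
ȳ = 2597096.00 / 35276.00 = 73.62 mm

x̄ = 149.60 mm, ȳ = 73.62 mm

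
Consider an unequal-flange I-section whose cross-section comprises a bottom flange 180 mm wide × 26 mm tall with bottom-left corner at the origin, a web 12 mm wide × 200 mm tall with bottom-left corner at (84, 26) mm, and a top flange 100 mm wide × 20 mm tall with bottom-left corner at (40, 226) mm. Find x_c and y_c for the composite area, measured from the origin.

x_c = 90.00 mm, y_c = 91.99 mm

bottom flange: A = 180 × 26 = 4680.00, centroid at (90.00, 13.00).
web: A = 12 × 200 = 2400.00, centroid at (90.00, 126.00).
top flange: A = 100 × 20 = 2000.00, centroid at (90.00, 236.00).
ΣA = 9080.00 mm²
ΣAx_c = (4680.00)(90.00) + (2400.00)(90.00) + (2000.00)(90.00) = 817200.00 mm³
ΣAy_c = (4680.00)(13.00) + (2400.00)(126.00) + (2000.00)(236.00) = 835240.00 mm³
x_c = 817200.00 / 9080.00 = 90.00 mm
y_c = 835240.00 / 9080.00 = 91.99 mm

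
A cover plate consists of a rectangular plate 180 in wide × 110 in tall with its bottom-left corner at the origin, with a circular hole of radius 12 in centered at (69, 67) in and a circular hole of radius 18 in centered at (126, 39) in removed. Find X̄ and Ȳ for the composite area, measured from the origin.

X̄ = 88.52 in, Ȳ = 55.59 in

Part | A | x̄ᵢ | ȳᵢ | A·x̄ᵢ | A·ȳᵢ
plate | 19800.00 | 90.00 | 55.00 | 1782000.00 | 1089000.00
hole 1 | -452.39 | 69.00 | 67.00 | -31214.86 | -30310.09
hole 2 | -1017.88 | 126.00 | 39.00 | -128252.38 | -39697.16
Σ | 18329.73 |  |  | 1622532.76 | 1018992.75
X̄ = 1622532.76 / 18329.73 = 88.52 in
Ȳ = 1018992.75 / 18329.73 = 55.59 in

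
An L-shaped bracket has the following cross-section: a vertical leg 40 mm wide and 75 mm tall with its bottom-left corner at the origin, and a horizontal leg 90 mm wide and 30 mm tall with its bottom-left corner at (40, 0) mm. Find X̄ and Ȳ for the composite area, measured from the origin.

vertical leg: A = 40 × 75 = 3000.00, centroid at (20.00, 37.50).
horizontal leg: A = 90 × 30 = 2700.00, centroid at (85.00, 15.00).
ΣA = 5700.00 mm²
ΣAX̄ = (3000.00)(20.00) + (2700.00)(85.00) = 289500.00 mm³
ΣAȲ = (3000.00)(37.50) + (2700.00)(15.00) = 153000.00 mm³
X̄ = 289500.00 / 5700.00 = 50.79 mm
Ȳ = 153000.00 / 5700.00 = 26.84 mm

X̄ = 50.79 mm, Ȳ = 26.84 mm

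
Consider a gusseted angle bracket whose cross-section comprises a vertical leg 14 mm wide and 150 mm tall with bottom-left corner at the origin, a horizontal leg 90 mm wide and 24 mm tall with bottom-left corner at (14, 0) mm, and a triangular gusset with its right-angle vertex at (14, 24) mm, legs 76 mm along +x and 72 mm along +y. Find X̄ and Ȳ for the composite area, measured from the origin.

vertical leg: A = 14 × 150 = 2100.00, centroid at (7.00, 75.00).
horizontal leg: A = 90 × 24 = 2160.00, centroid at (59.00, 12.00).
gusset: A = ½·76·72 = 2736.00, centroid at (39.33, 48.00).
ΣA = 6996.00 mm², ΣAX̄ = 249756.00 mm³, ΣAȲ = 314748.00 mm³.
X̄ = 249756.00/6996.00 = 35.70 mm; Ȳ = 314748.00/6996.00 = 44.99 mm.

X̄ = 35.70 mm, Ȳ = 44.99 mm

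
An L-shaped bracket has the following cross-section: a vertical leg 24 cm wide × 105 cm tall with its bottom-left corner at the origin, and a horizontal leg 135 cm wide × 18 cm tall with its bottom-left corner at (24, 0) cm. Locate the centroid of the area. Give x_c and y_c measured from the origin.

vertical leg: A = 24 × 105 = 2520.00, centroid at (12.00, 52.50).
horizontal leg: A = 135 × 18 = 2430.00, centroid at (91.50, 9.00).
ΣA = 4950.00 cm²
ΣAx_c = (2520.00)(12.00) + (2430.00)(91.50) = 252585.00 cm³
ΣAy_c = (2520.00)(52.50) + (2430.00)(9.00) = 154170.00 cm³
x_c = 252585.00 / 4950.00 = 51.03 cm
y_c = 154170.00 / 4950.00 = 31.15 cm

x_c = 51.03 cm, y_c = 31.15 cm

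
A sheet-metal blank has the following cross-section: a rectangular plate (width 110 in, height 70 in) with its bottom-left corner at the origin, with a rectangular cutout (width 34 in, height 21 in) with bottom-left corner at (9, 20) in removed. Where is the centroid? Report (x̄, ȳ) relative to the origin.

plate: A = 110 × 70 = 7700.00, centroid at (55.00, 35.00).
hole: A = −(34 × 21) = -714.00, centroid at (26.00, 30.50).
ΣA = 6986.00 in², ΣAx̄ = 404936.00 in³, ΣAȳ = 247723.00 in³.
x̄ = 404936.00/6986.00 = 57.96 in; ȳ = 247723.00/6986.00 = 35.46 in.

x̄ = 57.96 in, ȳ = 35.46 in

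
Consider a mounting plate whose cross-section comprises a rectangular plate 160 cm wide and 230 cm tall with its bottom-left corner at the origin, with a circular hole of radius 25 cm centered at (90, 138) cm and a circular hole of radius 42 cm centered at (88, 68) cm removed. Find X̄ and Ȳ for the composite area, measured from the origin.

X̄ = 77.82 cm, Ȳ = 122.35 cm

plate: A = 160 × 230 = 36800.00, centroid at (80.00, 115.00).
hole 1: A = −π·25² = -1963.50, centroid at (90.00, 138.00).
hole 2: A = −π·42² = -5541.77, centroid at (88.00, 68.00).
ΣA = 29294.74 cm², ΣAX̄ = 2279609.70 cm³, ΣAȲ = 3584197.31 cm³.
X̄ = 2279609.70/29294.74 = 77.82 cm; Ȳ = 3584197.31/29294.74 = 122.35 cm.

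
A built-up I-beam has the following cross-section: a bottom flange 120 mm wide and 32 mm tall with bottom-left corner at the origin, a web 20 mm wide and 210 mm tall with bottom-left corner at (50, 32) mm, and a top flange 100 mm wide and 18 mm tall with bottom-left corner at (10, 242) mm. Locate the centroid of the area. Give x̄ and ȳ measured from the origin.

bottom flange: A = 120 × 32 = 3840.00, centroid at (60.00, 16.00).
web: A = 20 × 210 = 4200.00, centroid at (60.00, 137.00).
top flange: A = 100 × 18 = 1800.00, centroid at (60.00, 251.00).
ΣA = 9840.00 mm²
ΣAx̄ = (3840.00)(60.00) + (4200.00)(60.00) + (1800.00)(60.00) = 590400.00 mm³
ΣAȳ = (3840.00)(16.00) + (4200.00)(137.00) + (1800.00)(251.00) = 1088640.00 mm³
x̄ = 590400.00 / 9840.00 = 60.00 mm
ȳ = 1088640.00 / 9840.00 = 110.63 mm

x̄ = 60.00 mm, ȳ = 110.63 mm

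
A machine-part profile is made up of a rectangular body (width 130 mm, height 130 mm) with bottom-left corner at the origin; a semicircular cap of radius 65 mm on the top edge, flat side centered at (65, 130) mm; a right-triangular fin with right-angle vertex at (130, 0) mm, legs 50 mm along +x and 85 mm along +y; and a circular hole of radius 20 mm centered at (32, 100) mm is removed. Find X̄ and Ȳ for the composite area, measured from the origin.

Part | A | x̄ᵢ | ȳᵢ | A·x̄ᵢ | A·ȳᵢ
rectangular body | 16900.00 | 65.00 | 65.00 | 1098500.00 | 1098500.00
semicircular top | 6636.61 | 65.00 | 157.59 | 431379.94 | 1045843.22
triangular fin | 2125.00 | 146.67 | 28.33 | 311666.67 | 60208.33
hole | -1256.64 | 32.00 | 100.00 | -40212.39 | -125663.71
Σ | 24404.98 |  |  | 1801334.22 | 2078887.84
X̄ = 1801334.22 / 24404.98 = 73.81 mm
Ȳ = 2078887.84 / 24404.98 = 85.18 mm

X̄ = 73.81 mm, Ȳ = 85.18 mm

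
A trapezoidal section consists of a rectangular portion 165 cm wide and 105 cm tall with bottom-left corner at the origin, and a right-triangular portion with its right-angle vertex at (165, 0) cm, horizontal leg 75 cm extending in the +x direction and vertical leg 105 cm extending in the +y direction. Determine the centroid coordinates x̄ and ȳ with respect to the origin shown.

x̄ = 102.41 cm, ȳ = 49.26 cm

rectangular portion: A = 165 × 105 = 17325.00, centroid at (82.50, 52.50).
triangular portion: A = ½·75·105 = 3937.50, centroid at (190.00, 35.00).
ΣA = 21262.50 cm², ΣAx̄ = 2177437.50 cm³, ΣAȳ = 1047375.00 cm³.
x̄ = 2177437.50/21262.50 = 102.41 cm; ȳ = 1047375.00/21262.50 = 49.26 cm.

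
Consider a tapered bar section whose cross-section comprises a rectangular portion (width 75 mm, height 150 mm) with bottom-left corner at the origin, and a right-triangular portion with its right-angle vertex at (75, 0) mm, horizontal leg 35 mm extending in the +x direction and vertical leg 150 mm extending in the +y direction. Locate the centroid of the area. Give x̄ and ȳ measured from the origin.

x̄ = 46.80 mm, ȳ = 70.27 mm

Part | A | x̄ᵢ | ȳᵢ | A·x̄ᵢ | A·ȳᵢ
rectangular portion | 11250.00 | 37.50 | 75.00 | 421875.00 | 843750.00
triangular portion | 2625.00 | 86.67 | 50.00 | 227500.00 | 131250.00
Σ | 13875.00 |  |  | 649375.00 | 975000.00
x̄ = 649375.00 / 13875.00 = 46.80 mm
ȳ = 975000.00 / 13875.00 = 70.27 mm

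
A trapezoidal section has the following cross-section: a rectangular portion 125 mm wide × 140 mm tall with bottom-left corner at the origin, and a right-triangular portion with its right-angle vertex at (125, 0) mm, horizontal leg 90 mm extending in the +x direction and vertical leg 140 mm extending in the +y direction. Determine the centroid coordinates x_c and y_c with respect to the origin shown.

Part | A | x̄ᵢ | ȳᵢ | A·x̄ᵢ | A·ȳᵢ
rectangular portion | 17500.00 | 62.50 | 70.00 | 1093750.00 | 1225000.00
triangular portion | 6300.00 | 155.00 | 46.67 | 976500.00 | 294000.00
Σ | 23800.00 |  |  | 2070250.00 | 1519000.00
x_c = 2070250.00 / 23800.00 = 86.99 mm
y_c = 1519000.00 / 23800.00 = 63.82 mm

x_c = 86.99 mm, y_c = 63.82 mm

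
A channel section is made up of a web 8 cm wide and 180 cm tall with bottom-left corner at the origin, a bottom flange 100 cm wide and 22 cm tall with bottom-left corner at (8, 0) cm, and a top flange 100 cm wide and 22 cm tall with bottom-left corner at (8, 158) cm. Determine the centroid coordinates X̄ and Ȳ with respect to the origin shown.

web: A = 8 × 180 = 1440.00, centroid at (4.00, 90.00).
bottom flange: A = 100 × 22 = 2200.00, centroid at (58.00, 11.00).
top flange: A = 100 × 22 = 2200.00, centroid at (58.00, 169.00).
ΣA = 5840.00 cm², ΣAX̄ = 260960.00 cm³, ΣAȲ = 525600.00 cm³.
X̄ = 260960.00/5840.00 = 44.68 cm; Ȳ = 525600.00/5840.00 = 90.00 cm.

X̄ = 44.68 cm, Ȳ = 90.00 cm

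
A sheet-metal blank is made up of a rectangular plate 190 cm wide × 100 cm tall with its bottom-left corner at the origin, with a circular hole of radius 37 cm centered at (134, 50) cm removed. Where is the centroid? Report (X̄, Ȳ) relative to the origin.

X̄ = 83.59 cm, Ȳ = 50.00 cm

plate: A = 190 × 100 = 19000.00, centroid at (95.00, 50.00).
hole: A = −π·37² = -4300.84, centroid at (134.00, 50.00).
ΣA = 14699.16 cm²
ΣAX̄ = (19000.00)(95.00) + (-4300.84)(134.00) = 1228687.39 cm³
ΣAȲ = (19000.00)(50.00) + (-4300.84)(50.00) = 734957.98 cm³
X̄ = 1228687.39 / 14699.16 = 83.59 cm
Ȳ = 734957.98 / 14699.16 = 50.00 cm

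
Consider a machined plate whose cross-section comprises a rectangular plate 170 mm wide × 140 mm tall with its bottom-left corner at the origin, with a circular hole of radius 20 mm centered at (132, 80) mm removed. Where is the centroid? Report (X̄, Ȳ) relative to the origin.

plate: A = 170 × 140 = 23800.00, centroid at (85.00, 70.00).
hole: A = −π·20² = -1256.64, centroid at (132.00, 80.00).
ΣA = 22543.36 mm²
ΣAX̄ = (23800.00)(85.00) + (-1256.64)(132.00) = 1857123.91 mm³
ΣAȲ = (23800.00)(70.00) + (-1256.64)(80.00) = 1565469.04 mm³
X̄ = 1857123.91 / 22543.36 = 82.38 mm
Ȳ = 1565469.04 / 22543.36 = 69.44 mm

X̄ = 82.38 mm, Ȳ = 69.44 mm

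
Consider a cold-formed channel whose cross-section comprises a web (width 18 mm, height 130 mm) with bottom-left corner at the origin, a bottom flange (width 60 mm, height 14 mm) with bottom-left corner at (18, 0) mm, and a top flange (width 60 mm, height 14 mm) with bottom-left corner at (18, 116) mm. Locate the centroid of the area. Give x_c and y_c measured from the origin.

web: A = 18 × 130 = 2340.00, centroid at (9.00, 65.00).
bottom flange: A = 60 × 14 = 840.00, centroid at (48.00, 7.00).
top flange: A = 60 × 14 = 840.00, centroid at (48.00, 123.00).
ΣA = 4020.00 mm²
ΣAx_c = (2340.00)(9.00) + (840.00)(48.00) + (840.00)(48.00) = 101700.00 mm³
ΣAy_c = (2340.00)(65.00) + (840.00)(7.00) + (840.00)(123.00) = 261300.00 mm³
x_c = 101700.00 / 4020.00 = 25.30 mm
y_c = 261300.00 / 4020.00 = 65.00 mm

x_c = 25.30 mm, y_c = 65.00 mm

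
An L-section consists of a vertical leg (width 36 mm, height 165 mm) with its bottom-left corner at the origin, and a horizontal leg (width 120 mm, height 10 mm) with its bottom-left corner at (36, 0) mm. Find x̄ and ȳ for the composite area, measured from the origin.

x̄ = 31.11 mm, ȳ = 69.47 mm

Part | A | x̄ᵢ | ȳᵢ | A·x̄ᵢ | A·ȳᵢ
vertical leg | 5940.00 | 18.00 | 82.50 | 106920.00 | 490050.00
horizontal leg | 1200.00 | 96.00 | 5.00 | 115200.00 | 6000.00
Σ | 7140.00 |  |  | 222120.00 | 496050.00
x̄ = 222120.00 / 7140.00 = 31.11 mm
ȳ = 496050.00 / 7140.00 = 69.47 mm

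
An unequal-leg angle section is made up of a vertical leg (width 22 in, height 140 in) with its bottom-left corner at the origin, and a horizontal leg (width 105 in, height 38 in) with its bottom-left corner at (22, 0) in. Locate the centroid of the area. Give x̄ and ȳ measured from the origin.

Part | A | x̄ᵢ | ȳᵢ | A·x̄ᵢ | A·ȳᵢ
vertical leg | 3080.00 | 11.00 | 70.00 | 33880.00 | 215600.00
horizontal leg | 3990.00 | 74.50 | 19.00 | 297255.00 | 75810.00
Σ | 7070.00 |  |  | 331135.00 | 291410.00
x̄ = 331135.00 / 7070.00 = 46.84 in
ȳ = 291410.00 / 7070.00 = 41.22 in

x̄ = 46.84 in, ȳ = 41.22 in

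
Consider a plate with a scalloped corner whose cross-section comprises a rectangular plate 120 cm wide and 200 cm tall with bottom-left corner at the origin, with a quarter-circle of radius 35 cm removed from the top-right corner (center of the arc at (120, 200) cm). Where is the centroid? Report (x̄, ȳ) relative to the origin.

x̄ = 58.11 cm, ȳ = 96.44 cm

plate: A = 120 × 200 = 24000.00, centroid at (60.00, 100.00).
removed quarter-circle: A = −¼π·35² = -962.11, centroid at (105.15, 185.15).
ΣA = 23037.89 cm², ΣAx̄ = 1338838.14 cm³, ΣAȳ = 2221869.12 cm³.
x̄ = 1338838.14/23037.89 = 58.11 cm; ȳ = 2221869.12/23037.89 = 96.44 cm.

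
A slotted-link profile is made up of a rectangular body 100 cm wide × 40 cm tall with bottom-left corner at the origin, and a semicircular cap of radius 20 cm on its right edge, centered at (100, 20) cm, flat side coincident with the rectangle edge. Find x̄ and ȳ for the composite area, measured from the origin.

x̄ = 57.94 cm, ȳ = 20.00 cm

rectangular body: A = 100 × 40 = 4000.00, centroid at (50.00, 20.00).
semicircular end: A = ½π·20² = 628.32, centroid at (108.49, 20.00).
ΣA = 4628.32 cm²
ΣAx̄ = (4000.00)(50.00) + (628.32)(108.49) = 268165.19 cm³
ΣAȳ = (4000.00)(20.00) + (628.32)(20.00) = 92566.37 cm³
x̄ = 268165.19 / 4628.32 = 57.94 cm
ȳ = 92566.37 / 4628.32 = 20.00 cm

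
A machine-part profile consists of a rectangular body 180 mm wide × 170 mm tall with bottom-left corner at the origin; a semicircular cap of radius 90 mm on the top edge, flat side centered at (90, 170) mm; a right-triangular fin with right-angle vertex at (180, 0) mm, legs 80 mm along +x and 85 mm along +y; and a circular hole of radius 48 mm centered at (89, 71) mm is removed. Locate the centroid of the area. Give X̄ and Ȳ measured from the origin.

X̄ = 100.23 mm, Ȳ = 122.39 mm

Part | A | x̄ᵢ | ȳᵢ | A·x̄ᵢ | A·ȳᵢ
rectangular body | 30600.00 | 90.00 | 85.00 | 2754000.00 | 2601000.00
semicircular top | 12723.45 | 90.00 | 208.20 | 1145110.52 | 2648986.54
triangular fin | 3400.00 | 206.67 | 28.33 | 702666.67 | 96333.33
hole | -7238.23 | 89.00 | 71.00 | -644202.42 | -513914.29
Σ | 39485.22 |  |  | 3957574.77 | 4832405.58
X̄ = 3957574.77 / 39485.22 = 100.23 mm
Ȳ = 4832405.58 / 39485.22 = 122.39 mm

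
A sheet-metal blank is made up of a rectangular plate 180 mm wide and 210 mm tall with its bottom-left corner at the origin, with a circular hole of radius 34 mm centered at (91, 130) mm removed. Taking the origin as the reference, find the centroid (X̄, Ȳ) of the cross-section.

plate: A = 180 × 210 = 37800.00, centroid at (90.00, 105.00).
hole: A = −π·34² = -3631.68, centroid at (91.00, 130.00).
ΣA = 34168.32 mm²
ΣAX̄ = (37800.00)(90.00) + (-3631.68)(91.00) = 3071517.02 mm³
ΣAȲ = (37800.00)(105.00) + (-3631.68)(130.00) = 3496881.46 mm³
X̄ = 3071517.02 / 34168.32 = 89.89 mm
Ȳ = 3496881.46 / 34168.32 = 102.34 mm

X̄ = 89.89 mm, Ȳ = 102.34 mm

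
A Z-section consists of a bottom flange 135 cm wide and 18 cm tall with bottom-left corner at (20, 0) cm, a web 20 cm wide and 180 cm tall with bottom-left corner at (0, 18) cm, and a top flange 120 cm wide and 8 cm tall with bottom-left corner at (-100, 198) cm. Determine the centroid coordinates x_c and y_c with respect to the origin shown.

bottom flange: A = 135 × 18 = 2430.00, centroid at (87.50, 9.00).
web: A = 20 × 180 = 3600.00, centroid at (10.00, 108.00).
top flange: A = 120 × 8 = 960.00, centroid at (-40.00, 202.00).
ΣA = 6990.00 cm²
ΣAx_c = (2430.00)(87.50) + (3600.00)(10.00) + (960.00)(-40.00) = 210225.00 cm³
ΣAy_c = (2430.00)(9.00) + (3600.00)(108.00) + (960.00)(202.00) = 604590.00 cm³
x_c = 210225.00 / 6990.00 = 30.08 cm
y_c = 604590.00 / 6990.00 = 86.49 cm

x_c = 30.08 cm, y_c = 86.49 cm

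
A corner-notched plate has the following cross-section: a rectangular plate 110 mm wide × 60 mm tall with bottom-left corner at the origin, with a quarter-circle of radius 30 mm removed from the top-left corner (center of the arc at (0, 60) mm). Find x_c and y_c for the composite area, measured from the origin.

x_c = 60.07 mm, y_c = 27.93 mm

plate: A = 110 × 60 = 6600.00, centroid at (55.00, 30.00).
removed quarter-circle: A = −¼π·30² = -706.86, centroid at (12.73, 47.27).
ΣA = 5893.14 mm²
ΣAx_c = (6600.00)(55.00) + (-706.86)(12.73) = 354000.00 mm³
ΣAy_c = (6600.00)(30.00) + (-706.86)(47.27) = 164588.50 mm³
x_c = 354000.00 / 5893.14 = 60.07 mm
y_c = 164588.50 / 5893.14 = 27.93 mm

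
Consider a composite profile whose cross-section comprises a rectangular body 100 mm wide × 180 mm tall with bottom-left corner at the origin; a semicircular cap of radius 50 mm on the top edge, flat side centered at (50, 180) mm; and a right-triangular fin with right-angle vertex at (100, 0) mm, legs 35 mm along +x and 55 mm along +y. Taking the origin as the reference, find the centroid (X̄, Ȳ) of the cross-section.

X̄ = 52.59 mm, Ȳ = 106.07 mm

rectangular body: A = 100 × 180 = 18000.00, centroid at (50.00, 90.00).
semicircular top: A = ½π·50² = 3926.99, centroid at (50.00, 201.22).
triangular fin: A = ½·35·55 = 962.50, centroid at (111.67, 18.33).
ΣA = 22889.49 mm²
ΣAX̄ = (18000.00)(50.00) + (3926.99)(50.00) + (962.50)(111.67) = 1203828.71 mm³
ΣAȲ = (18000.00)(90.00) + (3926.99)(201.22) + (962.50)(18.33) = 2427837.51 mm³
X̄ = 1203828.71 / 22889.49 = 52.59 mm
Ȳ = 2427837.51 / 22889.49 = 106.07 mm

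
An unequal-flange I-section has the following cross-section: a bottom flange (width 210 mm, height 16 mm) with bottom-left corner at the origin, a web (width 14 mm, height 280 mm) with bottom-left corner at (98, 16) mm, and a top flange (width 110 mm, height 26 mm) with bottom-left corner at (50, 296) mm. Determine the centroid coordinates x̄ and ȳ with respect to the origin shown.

Part | A | x̄ᵢ | ȳᵢ | A·x̄ᵢ | A·ȳᵢ
bottom flange | 3360.00 | 105.00 | 8.00 | 352800.00 | 26880.00
web | 3920.00 | 105.00 | 156.00 | 411600.00 | 611520.00
top flange | 2860.00 | 105.00 | 309.00 | 300300.00 | 883740.00
Σ | 10140.00 |  |  | 1064700.00 | 1522140.00
x̄ = 1064700.00 / 10140.00 = 105.00 mm
ȳ = 1522140.00 / 10140.00 = 150.11 mm

x̄ = 105.00 mm, ȳ = 150.11 mm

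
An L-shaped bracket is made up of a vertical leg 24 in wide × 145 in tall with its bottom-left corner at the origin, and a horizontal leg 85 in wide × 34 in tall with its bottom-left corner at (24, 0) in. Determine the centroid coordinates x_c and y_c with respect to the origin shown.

x_c = 36.73 in, y_c = 47.32 in

Part | A | x̄ᵢ | ȳᵢ | A·x̄ᵢ | A·ȳᵢ
vertical leg | 3480.00 | 12.00 | 72.50 | 41760.00 | 252300.00
horizontal leg | 2890.00 | 66.50 | 17.00 | 192185.00 | 49130.00
Σ | 6370.00 |  |  | 233945.00 | 301430.00
x_c = 233945.00 / 6370.00 = 36.73 in
y_c = 301430.00 / 6370.00 = 47.32 in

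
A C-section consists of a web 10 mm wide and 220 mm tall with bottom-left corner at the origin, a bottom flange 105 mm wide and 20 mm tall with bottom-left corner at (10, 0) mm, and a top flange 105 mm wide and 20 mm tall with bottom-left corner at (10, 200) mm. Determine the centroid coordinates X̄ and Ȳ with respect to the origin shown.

X̄ = 42.73 mm, Ȳ = 110.00 mm

web: A = 10 × 220 = 2200.00, centroid at (5.00, 110.00).
bottom flange: A = 105 × 20 = 2100.00, centroid at (62.50, 10.00).
top flange: A = 105 × 20 = 2100.00, centroid at (62.50, 210.00).
ΣA = 6400.00 mm², ΣAX̄ = 273500.00 mm³, ΣAȲ = 704000.00 mm³.
X̄ = 273500.00/6400.00 = 42.73 mm; Ȳ = 704000.00/6400.00 = 110.00 mm.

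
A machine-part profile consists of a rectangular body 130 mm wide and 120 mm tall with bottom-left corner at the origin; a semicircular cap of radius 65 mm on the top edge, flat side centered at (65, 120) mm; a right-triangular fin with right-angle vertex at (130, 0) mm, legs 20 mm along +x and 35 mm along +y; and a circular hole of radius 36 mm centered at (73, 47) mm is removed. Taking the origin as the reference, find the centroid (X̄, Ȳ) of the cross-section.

rectangular body: A = 130 × 120 = 15600.00, centroid at (65.00, 60.00).
semicircular top: A = ½π·65² = 6636.61, centroid at (65.00, 147.59).
triangular fin: A = ½·20·35 = 350.00, centroid at (136.67, 11.67).
hole: A = −π·36² = -4071.50, centroid at (73.00, 47.00).
ΣA = 18515.11 mm², ΣAX̄ = 1195993.48 mm³, ΣAȲ = 1728199.71 mm³.
X̄ = 1195993.48/18515.11 = 64.60 mm; Ȳ = 1728199.71/18515.11 = 93.34 mm.

X̄ = 64.60 mm, Ȳ = 93.34 mm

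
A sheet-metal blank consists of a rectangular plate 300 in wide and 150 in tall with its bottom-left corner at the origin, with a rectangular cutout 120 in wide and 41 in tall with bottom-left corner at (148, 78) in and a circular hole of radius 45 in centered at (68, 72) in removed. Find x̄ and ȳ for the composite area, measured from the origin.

x̄ = 157.01 in, ȳ = 72.14 in

Part | A | x̄ᵢ | ȳᵢ | A·x̄ᵢ | A·ȳᵢ
plate | 45000.00 | 150.00 | 75.00 | 6750000.00 | 3375000.00
hole 1 | -4920.00 | 208.00 | 98.50 | -1023360.00 | -484620.00
hole 2 | -6361.73 | 68.00 | 72.00 | -432597.31 | -458044.21
Σ | 33718.27 |  |  | 5294042.69 | 2432335.79
x̄ = 5294042.69 / 33718.27 = 157.01 in
ȳ = 2432335.79 / 33718.27 = 72.14 in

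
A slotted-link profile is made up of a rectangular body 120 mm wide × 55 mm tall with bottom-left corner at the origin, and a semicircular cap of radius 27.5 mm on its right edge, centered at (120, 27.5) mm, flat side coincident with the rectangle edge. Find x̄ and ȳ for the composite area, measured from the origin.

Part | A | x̄ᵢ | ȳᵢ | A·x̄ᵢ | A·ȳᵢ
rectangular body | 6600.00 | 60.00 | 27.50 | 396000.00 | 181500.00
semicircular end | 1187.91 | 131.67 | 27.50 | 156414.35 | 32667.65
Σ | 7787.91 |  |  | 552414.35 | 214167.65
x̄ = 552414.35 / 7787.91 = 70.93 mm
ȳ = 214167.65 / 7787.91 = 27.50 mm

x̄ = 70.93 mm, ȳ = 27.50 mm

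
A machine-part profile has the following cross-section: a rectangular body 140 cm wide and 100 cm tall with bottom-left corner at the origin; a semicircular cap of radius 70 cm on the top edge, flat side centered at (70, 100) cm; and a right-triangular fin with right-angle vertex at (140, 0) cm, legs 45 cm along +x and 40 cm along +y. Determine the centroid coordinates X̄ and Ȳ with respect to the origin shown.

X̄ = 73.39 cm, Ȳ = 75.69 cm

rectangular body: A = 140 × 100 = 14000.00, centroid at (70.00, 50.00).
semicircular top: A = ½π·70² = 7696.90, centroid at (70.00, 129.71).
triangular fin: A = ½·45·40 = 900.00, centroid at (155.00, 13.33).
ΣA = 22596.90 cm²
ΣAX̄ = (14000.00)(70.00) + (7696.90)(70.00) + (900.00)(155.00) = 1658283.14 cm³
ΣAȲ = (14000.00)(50.00) + (7696.90)(129.71) + (900.00)(13.33) = 1710356.87 cm³
X̄ = 1658283.14 / 22596.90 = 73.39 cm
Ȳ = 1710356.87 / 22596.90 = 75.69 cm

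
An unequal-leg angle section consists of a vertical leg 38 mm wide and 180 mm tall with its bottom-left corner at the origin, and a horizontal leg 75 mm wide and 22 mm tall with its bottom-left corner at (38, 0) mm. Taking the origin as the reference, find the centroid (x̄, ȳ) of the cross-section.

x̄ = 29.98 mm, ȳ = 74.65 mm

vertical leg: A = 38 × 180 = 6840.00, centroid at (19.00, 90.00).
horizontal leg: A = 75 × 22 = 1650.00, centroid at (75.50, 11.00).
ΣA = 8490.00 mm²
ΣAx̄ = (6840.00)(19.00) + (1650.00)(75.50) = 254535.00 mm³
ΣAȳ = (6840.00)(90.00) + (1650.00)(11.00) = 633750.00 mm³
x̄ = 254535.00 / 8490.00 = 29.98 mm
ȳ = 633750.00 / 8490.00 = 74.65 mm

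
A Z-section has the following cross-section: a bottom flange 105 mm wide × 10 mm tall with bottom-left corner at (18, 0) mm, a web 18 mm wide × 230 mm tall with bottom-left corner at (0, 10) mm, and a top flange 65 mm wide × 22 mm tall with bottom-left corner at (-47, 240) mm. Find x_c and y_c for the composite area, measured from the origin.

bottom flange: A = 105 × 10 = 1050.00, centroid at (70.50, 5.00).
web: A = 18 × 230 = 4140.00, centroid at (9.00, 125.00).
top flange: A = 65 × 22 = 1430.00, centroid at (-14.50, 251.00).
ΣA = 6620.00 mm²
ΣAx_c = (1050.00)(70.50) + (4140.00)(9.00) + (1430.00)(-14.50) = 90550.00 mm³
ΣAy_c = (1050.00)(5.00) + (4140.00)(125.00) + (1430.00)(251.00) = 881680.00 mm³
x_c = 90550.00 / 6620.00 = 13.68 mm
y_c = 881680.00 / 6620.00 = 133.18 mm

x_c = 13.68 mm, y_c = 133.18 mm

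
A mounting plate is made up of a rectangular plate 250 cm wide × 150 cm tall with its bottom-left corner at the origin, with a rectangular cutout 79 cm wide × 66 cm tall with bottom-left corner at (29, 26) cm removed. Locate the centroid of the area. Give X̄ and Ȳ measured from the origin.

X̄ = 134.12 cm, Ȳ = 77.58 cm

Part | A | x̄ᵢ | ȳᵢ | A·x̄ᵢ | A·ȳᵢ
plate | 37500.00 | 125.00 | 75.00 | 4687500.00 | 2812500.00
hole | -5214.00 | 68.50 | 59.00 | -357159.00 | -307626.00
Σ | 32286.00 |  |  | 4330341.00 | 2504874.00
X̄ = 4330341.00 / 32286.00 = 134.12 cm
Ȳ = 2504874.00 / 32286.00 = 77.58 cm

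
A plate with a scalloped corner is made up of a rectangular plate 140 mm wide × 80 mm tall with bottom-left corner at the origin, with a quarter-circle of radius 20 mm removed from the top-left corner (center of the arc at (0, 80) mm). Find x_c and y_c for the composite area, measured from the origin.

x_c = 71.78 mm, y_c = 39.09 mm

plate: A = 140 × 80 = 11200.00, centroid at (70.00, 40.00).
removed quarter-circle: A = −¼π·20² = -314.16, centroid at (8.49, 71.51).
ΣA = 10885.84 mm², ΣAx_c = 781333.33 mm³, ΣAy_c = 425533.93 mm³.
x_c = 781333.33/10885.84 = 71.78 mm; y_c = 425533.93/10885.84 = 39.09 mm.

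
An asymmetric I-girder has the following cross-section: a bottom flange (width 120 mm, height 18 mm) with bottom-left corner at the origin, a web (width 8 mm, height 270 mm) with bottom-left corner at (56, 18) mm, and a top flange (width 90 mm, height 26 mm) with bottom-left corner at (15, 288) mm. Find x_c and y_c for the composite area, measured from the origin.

x_c = 60.00 mm, y_c = 158.30 mm

bottom flange: A = 120 × 18 = 2160.00, centroid at (60.00, 9.00).
web: A = 8 × 270 = 2160.00, centroid at (60.00, 153.00).
top flange: A = 90 × 26 = 2340.00, centroid at (60.00, 301.00).
ΣA = 6660.00 mm²
ΣAx_c = (2160.00)(60.00) + (2160.00)(60.00) + (2340.00)(60.00) = 399600.00 mm³
ΣAy_c = (2160.00)(9.00) + (2160.00)(153.00) + (2340.00)(301.00) = 1054260.00 mm³
x_c = 399600.00 / 6660.00 = 60.00 mm
y_c = 1054260.00 / 6660.00 = 158.30 mm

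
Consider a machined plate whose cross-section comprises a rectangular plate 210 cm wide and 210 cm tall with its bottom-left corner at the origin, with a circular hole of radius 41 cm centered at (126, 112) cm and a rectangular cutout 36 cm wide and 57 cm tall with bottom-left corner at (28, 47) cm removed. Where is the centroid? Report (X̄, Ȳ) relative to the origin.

X̄ = 105.28 cm, Ȳ = 105.64 cm

plate: A = 210 × 210 = 44100.00, centroid at (105.00, 105.00).
hole 1: A = −π·41² = -5281.02, centroid at (126.00, 112.00).
hole 2: A = −(36 × 57) = -2052.00, centroid at (46.00, 75.50).
ΣA = 36766.98 cm², ΣAX̄ = 3870699.83 cm³, ΣAȲ = 3884100.07 cm³.
X̄ = 3870699.83/36766.98 = 105.28 cm; Ȳ = 3884100.07/36766.98 = 105.64 cm.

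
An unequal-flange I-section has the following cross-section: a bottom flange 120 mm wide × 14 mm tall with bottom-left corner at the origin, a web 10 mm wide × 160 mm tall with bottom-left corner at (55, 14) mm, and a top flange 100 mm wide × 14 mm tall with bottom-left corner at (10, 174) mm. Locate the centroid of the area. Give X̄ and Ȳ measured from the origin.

bottom flange: A = 120 × 14 = 1680.00, centroid at (60.00, 7.00).
web: A = 10 × 160 = 1600.00, centroid at (60.00, 94.00).
top flange: A = 100 × 14 = 1400.00, centroid at (60.00, 181.00).
ΣA = 4680.00 mm², ΣAX̄ = 280800.00 mm³, ΣAȲ = 415560.00 mm³.
X̄ = 280800.00/4680.00 = 60.00 mm; Ȳ = 415560.00/4680.00 = 88.79 mm.

X̄ = 60.00 mm, Ȳ = 88.79 mm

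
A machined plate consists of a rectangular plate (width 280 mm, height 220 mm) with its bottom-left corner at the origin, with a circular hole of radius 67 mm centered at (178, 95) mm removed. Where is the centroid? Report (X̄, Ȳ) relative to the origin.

plate: A = 280 × 220 = 61600.00, centroid at (140.00, 110.00).
hole: A = −π·67² = -14102.61, centroid at (178.00, 95.00).
ΣA = 47497.39 mm²
ΣAX̄ = (61600.00)(140.00) + (-14102.61)(178.00) = 6113735.52 mm³
ΣAȲ = (61600.00)(110.00) + (-14102.61)(95.00) = 5436252.10 mm³
X̄ = 6113735.52 / 47497.39 = 128.72 mm
Ȳ = 5436252.10 / 47497.39 = 114.45 mm

X̄ = 128.72 mm, Ȳ = 114.45 mm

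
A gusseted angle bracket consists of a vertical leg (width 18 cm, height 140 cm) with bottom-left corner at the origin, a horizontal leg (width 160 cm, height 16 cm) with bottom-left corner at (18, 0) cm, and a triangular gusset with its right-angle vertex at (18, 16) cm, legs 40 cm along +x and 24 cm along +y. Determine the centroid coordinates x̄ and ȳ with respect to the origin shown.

x̄ = 51.91 cm, ȳ = 37.48 cm

vertical leg: A = 18 × 140 = 2520.00, centroid at (9.00, 70.00).
horizontal leg: A = 160 × 16 = 2560.00, centroid at (98.00, 8.00).
gusset: A = ½·40·24 = 480.00, centroid at (31.33, 24.00).
ΣA = 5560.00 cm²
ΣAx̄ = (2520.00)(9.00) + (2560.00)(98.00) + (480.00)(31.33) = 288600.00 cm³
ΣAȳ = (2520.00)(70.00) + (2560.00)(8.00) + (480.00)(24.00) = 208400.00 cm³
x̄ = 288600.00 / 5560.00 = 51.91 cm
ȳ = 208400.00 / 5560.00 = 37.48 cm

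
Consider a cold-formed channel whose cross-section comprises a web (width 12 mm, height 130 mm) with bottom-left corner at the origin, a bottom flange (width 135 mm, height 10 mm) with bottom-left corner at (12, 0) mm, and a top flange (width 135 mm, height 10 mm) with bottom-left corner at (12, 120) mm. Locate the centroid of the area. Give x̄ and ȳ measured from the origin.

x̄ = 52.58 mm, ȳ = 65.00 mm

Part | A | x̄ᵢ | ȳᵢ | A·x̄ᵢ | A·ȳᵢ
web | 1560.00 | 6.00 | 65.00 | 9360.00 | 101400.00
bottom flange | 1350.00 | 79.50 | 5.00 | 107325.00 | 6750.00
top flange | 1350.00 | 79.50 | 125.00 | 107325.00 | 168750.00
Σ | 4260.00 |  |  | 224010.00 | 276900.00
x̄ = 224010.00 / 4260.00 = 52.58 mm
ȳ = 276900.00 / 4260.00 = 65.00 mm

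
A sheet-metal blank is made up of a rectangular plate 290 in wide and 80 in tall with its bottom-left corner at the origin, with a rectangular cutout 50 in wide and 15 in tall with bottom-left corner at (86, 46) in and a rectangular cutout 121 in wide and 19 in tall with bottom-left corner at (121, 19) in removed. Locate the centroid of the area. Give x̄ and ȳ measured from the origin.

plate: A = 290 × 80 = 23200.00, centroid at (145.00, 40.00).
hole 1: A = −(50 × 15) = -750.00, centroid at (111.00, 53.50).
hole 2: A = −(121 × 19) = -2299.00, centroid at (181.50, 28.50).
ΣA = 20151.00 in², ΣAx̄ = 2863481.50 in³, ΣAȳ = 822353.50 in³.
x̄ = 2863481.50/20151.00 = 142.10 in; ȳ = 822353.50/20151.00 = 40.81 in.

x̄ = 142.10 in, ȳ = 40.81 in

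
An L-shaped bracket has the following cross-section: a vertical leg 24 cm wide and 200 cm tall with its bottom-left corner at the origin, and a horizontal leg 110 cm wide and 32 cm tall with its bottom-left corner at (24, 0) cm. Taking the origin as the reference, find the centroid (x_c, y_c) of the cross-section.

x_c = 40.35 cm, y_c = 64.46 cm

Part | A | x̄ᵢ | ȳᵢ | A·x̄ᵢ | A·ȳᵢ
vertical leg | 4800.00 | 12.00 | 100.00 | 57600.00 | 480000.00
horizontal leg | 3520.00 | 79.00 | 16.00 | 278080.00 | 56320.00
Σ | 8320.00 |  |  | 335680.00 | 536320.00
x_c = 335680.00 / 8320.00 = 40.35 cm
y_c = 536320.00 / 8320.00 = 64.46 cm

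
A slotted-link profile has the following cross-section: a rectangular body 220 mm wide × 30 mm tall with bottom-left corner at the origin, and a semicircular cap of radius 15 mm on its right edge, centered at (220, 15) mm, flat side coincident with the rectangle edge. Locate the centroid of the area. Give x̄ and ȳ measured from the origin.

rectangular body: A = 220 × 30 = 6600.00, centroid at (110.00, 15.00).
semicircular end: A = ½π·15² = 353.43, centroid at (226.37, 15.00).
ΣA = 6953.43 mm², ΣAx̄ = 806004.42 mm³, ΣAȳ = 104301.44 mm³.
x̄ = 806004.42/6953.43 = 115.91 mm; ȳ = 104301.44/6953.43 = 15.00 mm.

x̄ = 115.91 mm, ȳ = 15.00 mm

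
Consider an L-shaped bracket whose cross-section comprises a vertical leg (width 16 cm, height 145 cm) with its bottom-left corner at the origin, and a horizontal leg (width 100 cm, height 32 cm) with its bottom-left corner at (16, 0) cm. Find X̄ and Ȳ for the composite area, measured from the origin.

X̄ = 41.62 cm, Ȳ = 39.75 cm

vertical leg: A = 16 × 145 = 2320.00, centroid at (8.00, 72.50).
horizontal leg: A = 100 × 32 = 3200.00, centroid at (66.00, 16.00).
ΣA = 5520.00 cm², ΣAX̄ = 229760.00 cm³, ΣAȲ = 219400.00 cm³.
X̄ = 229760.00/5520.00 = 41.62 cm; Ȳ = 219400.00/5520.00 = 39.75 cm.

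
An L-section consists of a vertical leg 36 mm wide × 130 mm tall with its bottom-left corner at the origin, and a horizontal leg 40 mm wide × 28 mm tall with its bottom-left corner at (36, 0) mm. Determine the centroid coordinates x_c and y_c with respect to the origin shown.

vertical leg: A = 36 × 130 = 4680.00, centroid at (18.00, 65.00).
horizontal leg: A = 40 × 28 = 1120.00, centroid at (56.00, 14.00).
ΣA = 5800.00 mm²
ΣAx_c = (4680.00)(18.00) + (1120.00)(56.00) = 146960.00 mm³
ΣAy_c = (4680.00)(65.00) + (1120.00)(14.00) = 319880.00 mm³
x_c = 146960.00 / 5800.00 = 25.34 mm
y_c = 319880.00 / 5800.00 = 55.15 mm

x_c = 25.34 mm, y_c = 55.15 mm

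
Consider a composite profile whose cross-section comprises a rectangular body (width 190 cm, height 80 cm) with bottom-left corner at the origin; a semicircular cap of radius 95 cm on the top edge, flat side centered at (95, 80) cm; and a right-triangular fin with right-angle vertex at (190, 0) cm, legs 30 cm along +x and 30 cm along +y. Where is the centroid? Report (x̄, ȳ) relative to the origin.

x̄ = 96.58 cm, ȳ = 77.72 cm

rectangular body: A = 190 × 80 = 15200.00, centroid at (95.00, 40.00).
semicircular top: A = ½π·95² = 14176.44, centroid at (95.00, 120.32).
triangular fin: A = ½·30·30 = 450.00, centroid at (200.00, 10.00).
ΣA = 29826.44 cm²
ΣAx̄ = (15200.00)(95.00) + (14176.44)(95.00) + (450.00)(200.00) = 2880761.50 cm³
ΣAȳ = (15200.00)(40.00) + (14176.44)(120.32) + (450.00)(10.00) = 2318198.28 cm³
x̄ = 2880761.50 / 29826.44 = 96.58 cm
ȳ = 2318198.28 / 29826.44 = 77.72 cm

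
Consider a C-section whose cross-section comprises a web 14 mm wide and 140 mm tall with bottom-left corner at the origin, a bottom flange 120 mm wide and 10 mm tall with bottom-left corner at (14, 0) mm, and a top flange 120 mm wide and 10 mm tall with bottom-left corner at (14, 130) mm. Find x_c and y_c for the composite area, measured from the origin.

x_c = 43.88 mm, y_c = 70.00 mm

web: A = 14 × 140 = 1960.00, centroid at (7.00, 70.00).
bottom flange: A = 120 × 10 = 1200.00, centroid at (74.00, 5.00).
top flange: A = 120 × 10 = 1200.00, centroid at (74.00, 135.00).
ΣA = 4360.00 mm²
ΣAx_c = (1960.00)(7.00) + (1200.00)(74.00) + (1200.00)(74.00) = 191320.00 mm³
ΣAy_c = (1960.00)(70.00) + (1200.00)(5.00) + (1200.00)(135.00) = 305200.00 mm³
x_c = 191320.00 / 4360.00 = 43.88 mm
y_c = 305200.00 / 4360.00 = 70.00 mm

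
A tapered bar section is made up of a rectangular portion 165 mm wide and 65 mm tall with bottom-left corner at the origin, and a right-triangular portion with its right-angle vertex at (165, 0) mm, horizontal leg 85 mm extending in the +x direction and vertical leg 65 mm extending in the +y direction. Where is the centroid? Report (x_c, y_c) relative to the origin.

x_c = 105.20 mm, y_c = 30.28 mm

rectangular portion: A = 165 × 65 = 10725.00, centroid at (82.50, 32.50).
triangular portion: A = ½·85·65 = 2762.50, centroid at (193.33, 21.67).
ΣA = 13487.50 mm², ΣAx_c = 1418895.83 mm³, ΣAy_c = 408416.67 mm³.
x_c = 1418895.83/13487.50 = 105.20 mm; y_c = 408416.67/13487.50 = 30.28 mm.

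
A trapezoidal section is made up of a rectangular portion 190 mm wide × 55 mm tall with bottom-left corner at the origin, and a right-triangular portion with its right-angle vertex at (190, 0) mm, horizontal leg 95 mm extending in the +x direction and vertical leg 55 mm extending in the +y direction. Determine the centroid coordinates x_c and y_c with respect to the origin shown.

Part | A | x̄ᵢ | ȳᵢ | A·x̄ᵢ | A·ȳᵢ
rectangular portion | 10450.00 | 95.00 | 27.50 | 992750.00 | 287375.00
triangular portion | 2612.50 | 221.67 | 18.33 | 579104.17 | 47895.83
Σ | 13062.50 |  |  | 1571854.17 | 335270.83
x_c = 1571854.17 / 13062.50 = 120.33 mm
y_c = 335270.83 / 13062.50 = 25.67 mm

x_c = 120.33 mm, y_c = 25.67 mm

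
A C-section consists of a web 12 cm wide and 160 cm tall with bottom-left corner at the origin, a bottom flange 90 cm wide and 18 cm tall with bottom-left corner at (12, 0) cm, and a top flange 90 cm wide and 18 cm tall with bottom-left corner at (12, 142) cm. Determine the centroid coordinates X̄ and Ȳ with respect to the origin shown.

web: A = 12 × 160 = 1920.00, centroid at (6.00, 80.00).
bottom flange: A = 90 × 18 = 1620.00, centroid at (57.00, 9.00).
top flange: A = 90 × 18 = 1620.00, centroid at (57.00, 151.00).
ΣA = 5160.00 cm²
ΣAX̄ = (1920.00)(6.00) + (1620.00)(57.00) + (1620.00)(57.00) = 196200.00 cm³
ΣAȲ = (1920.00)(80.00) + (1620.00)(9.00) + (1620.00)(151.00) = 412800.00 cm³
X̄ = 196200.00 / 5160.00 = 38.02 cm
Ȳ = 412800.00 / 5160.00 = 80.00 cm

X̄ = 38.02 cm, Ȳ = 80.00 cm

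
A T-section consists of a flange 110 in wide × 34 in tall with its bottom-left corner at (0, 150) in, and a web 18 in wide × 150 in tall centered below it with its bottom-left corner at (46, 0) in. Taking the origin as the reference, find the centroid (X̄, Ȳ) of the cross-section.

Part | A | x̄ᵢ | ȳᵢ | A·x̄ᵢ | A·ȳᵢ
web | 2700.00 | 55.00 | 75.00 | 148500.00 | 202500.00
flange | 3740.00 | 55.00 | 167.00 | 205700.00 | 624580.00
Σ | 6440.00 |  |  | 354200.00 | 827080.00
X̄ = 354200.00 / 6440.00 = 55.00 in
Ȳ = 827080.00 / 6440.00 = 128.43 in

X̄ = 55.00 in, Ȳ = 128.43 in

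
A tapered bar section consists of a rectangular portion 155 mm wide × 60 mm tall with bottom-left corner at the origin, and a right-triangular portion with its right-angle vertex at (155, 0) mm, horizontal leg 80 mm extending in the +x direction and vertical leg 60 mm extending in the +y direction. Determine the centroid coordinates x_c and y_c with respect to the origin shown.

rectangular portion: A = 155 × 60 = 9300.00, centroid at (77.50, 30.00).
triangular portion: A = ½·80·60 = 2400.00, centroid at (181.67, 20.00).
ΣA = 11700.00 mm², ΣAx_c = 1156750.00 mm³, ΣAy_c = 327000.00 mm³.
x_c = 1156750.00/11700.00 = 98.87 mm; y_c = 327000.00/11700.00 = 27.95 mm.

x_c = 98.87 mm, y_c = 27.95 mm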